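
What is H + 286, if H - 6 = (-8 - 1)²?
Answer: 373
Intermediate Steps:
H = 87 (H = 6 + (-8 - 1)² = 6 + (-9)² = 6 + 81 = 87)
H + 286 = 87 + 286 = 373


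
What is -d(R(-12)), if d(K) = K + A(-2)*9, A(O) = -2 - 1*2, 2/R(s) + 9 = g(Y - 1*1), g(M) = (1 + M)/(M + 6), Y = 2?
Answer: 2210/61 ≈ 36.229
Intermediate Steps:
g(M) = (1 + M)/(6 + M)
R(s) = -14/61 (R(s) = 2/(-9 + (1 + (2 - 1*1))/(6 + (2 - 1*1))) = 2/(-9 + (1 + (2 - 1))/(6 + (2 - 1))) = 2/(-9 + (1 + 1)/(6 + 1)) = 2/(-9 + 2/7) = 2/(-61/7) = 2*(-7/61) = -14/61)
A(O) = -4 (A(O) = -2 - 2 = -4)
d(K) = -36 + K (d(K) = K - 4*9 = K - 36 = -36 + K)
-d(R(-12)) = -(-36 - 14/61) = -1*(-2210/61) = 2210/61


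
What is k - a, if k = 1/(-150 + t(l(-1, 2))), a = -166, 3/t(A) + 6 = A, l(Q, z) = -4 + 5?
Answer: 124993/753 ≈ 165.99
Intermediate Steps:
l(Q, z) = 1
t(A) = 3/(-6 + A)
k = -5/753 (k = 1/(-150 + 3/(-6 + 1)) = 1/(-150 + 3/(-5)) = 1/(-150 + 3*(-⅕)) = 1/(-150 - ⅗) = 1/(-753/5) = -5/753 ≈ -0.0066401)
k - a = -5/753 - 1*(-166) = -5/753 + 166 = 124993/753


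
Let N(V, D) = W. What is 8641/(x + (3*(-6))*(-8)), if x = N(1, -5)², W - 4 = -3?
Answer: 8641/145 ≈ 59.593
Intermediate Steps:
W = 1 (W = 4 - 3 = 1)
N(V, D) = 1
x = 1 (x = 1² = 1)
8641/(x + (3*(-6))*(-8)) = 8641/(1 + (3*(-6))*(-8)) = 8641/(1 - 18*(-8)) = 8641/(1 + 144) = 8641/145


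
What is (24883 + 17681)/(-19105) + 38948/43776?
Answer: -279795031/209085120 ≈ -1.3382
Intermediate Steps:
(24883 + 17681)/(-19105) + 38948/43776 = 42564*(-1/19105) + 38948*(1/43776) = -42564/19105 + 9737/10944 = -279795031/209085120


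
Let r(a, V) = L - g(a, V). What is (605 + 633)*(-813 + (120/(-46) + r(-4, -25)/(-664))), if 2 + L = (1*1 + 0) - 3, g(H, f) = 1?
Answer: -7710177959/7636 ≈ -1.0097e+6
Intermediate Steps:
L = -4 (L = -2 + ((1*1 + 0) - 3) = -2 + ((1 + 0) - 3) = -2 + (1 - 3) = -2 - 2 = -4)
r(a, V) = -5 (r(a, V) = -4 - 1*1 = -4 - 1 = -5)
(605 + 633)*(-813 + (120/(-46) + r(-4, -25)/(-664))) = (605 + 633)*(-813 + (120/(-46) - 5/(-664))) = 1238*(-813 + (120*(-1/46) - 5*(-1/664))) = 1238*(-813 + (-60/23 + 5/664)) = 1238*(-813 - 39725/15272) = 1238*(-12455861/15272) = -7710177959/7636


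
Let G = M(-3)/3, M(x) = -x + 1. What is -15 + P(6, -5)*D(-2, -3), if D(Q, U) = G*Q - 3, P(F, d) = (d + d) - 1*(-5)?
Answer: 40/3 ≈ 13.333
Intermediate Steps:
M(x) = 1 - x
G = 4/3 (G = (1 - 1*(-3))/3 = (1 + 3)*(⅓) = 4*(⅓) = 4/3 ≈ 1.3333)
P(F, d) = 5 + 2*d (P(F, d) = 2*d + 5 = 5 + 2*d)
D(Q, U) = -3 + 4*Q/3 (D(Q, U) = 4*Q/3 - 3 = -3 + 4*Q/3)
-15 + P(6, -5)*D(-2, -3) = -15 + (5 + 2*(-5))*(-3 + (4/3)*(-2)) = -15 + (5 - 10)*(-3 - 8/3) = -15 - 5*(-17/3) = -15 + 85/3 = 40/3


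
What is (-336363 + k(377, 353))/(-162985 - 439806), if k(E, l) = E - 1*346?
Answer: 336332/602791 ≈ 0.55796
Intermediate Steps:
k(E, l) = -346 + E (k(E, l) = E - 346 = -346 + E)
(-336363 + k(377, 353))/(-162985 - 439806) = (-336363 + (-346 + 377))/(-162985 - 439806) = (-336363 + 31)/(-602791) = -336332*(-1/602791) = 336332/602791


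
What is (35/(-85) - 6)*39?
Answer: -4251/17 ≈ -250.06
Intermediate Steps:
(35/(-85) - 6)*39 = (35*(-1/85) - 6)*39 = (-7/17 - 6)*39 = -109/17*39 = -4251/17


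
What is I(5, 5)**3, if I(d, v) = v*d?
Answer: 15625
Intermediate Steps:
I(d, v) = d*v
I(5, 5)**3 = (5*5)**3 = 25**3 = 15625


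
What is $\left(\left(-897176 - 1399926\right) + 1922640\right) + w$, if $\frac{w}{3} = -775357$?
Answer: $-2700533$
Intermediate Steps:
$w = -2326071$ ($w = 3 \left(-775357\right) = -2326071$)
$\left(\left(-897176 - 1399926\right) + 1922640\right) + w = \left(\left(-897176 - 1399926\right) + 1922640\right) - 2326071 = \left(-2297102 + 1922640\right) - 2326071 = -374462 - 2326071 = -2700533$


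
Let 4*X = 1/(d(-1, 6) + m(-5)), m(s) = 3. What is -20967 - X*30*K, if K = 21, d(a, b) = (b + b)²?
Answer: -293553/14 ≈ -20968.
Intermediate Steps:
d(a, b) = 4*b² (d(a, b) = (2*b)² = 4*b²)
X = 1/588 (X = 1/(4*(4*6² + 3)) = 1/(4*(4*36 + 3)) = 1/(4*(144 + 3)) = (¼)/147 = (¼)*(1/147) = 1/588 ≈ 0.0017007)
-20967 - X*30*K = -20967 - (1/588)*30*21 = -20967 - 5*21/98 = -20967 - 1*15/14 = -20967 - 15/14 = -293553/14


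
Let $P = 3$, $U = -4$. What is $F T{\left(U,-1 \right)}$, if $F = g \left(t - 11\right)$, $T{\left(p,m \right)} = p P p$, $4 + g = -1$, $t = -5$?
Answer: $3840$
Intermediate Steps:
$g = -5$ ($g = -4 - 1 = -5$)
$T{\left(p,m \right)} = 3 p^{2}$ ($T{\left(p,m \right)} = p 3 p = 3 p p = 3 p^{2}$)
$F = 80$ ($F = - 5 \left(-5 - 11\right) = \left(-5\right) \left(-16\right) = 80$)
$F T{\left(U,-1 \right)} = 80 \cdot 3 \left(-4\right)^{2} = 80 \cdot 3 \cdot 16 = 80 \cdot 48 = 3840$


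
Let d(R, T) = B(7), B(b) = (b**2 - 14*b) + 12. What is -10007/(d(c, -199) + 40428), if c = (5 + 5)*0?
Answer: -10007/40391 ≈ -0.24775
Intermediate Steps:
c = 0 (c = 10*0 = 0)
B(b) = 12 + b**2 - 14*b
d(R, T) = -37 (d(R, T) = 12 + 7**2 - 14*7 = 12 + 49 - 98 = -37)
-10007/(d(c, -199) + 40428) = -10007/(-37 + 40428) = -10007/40391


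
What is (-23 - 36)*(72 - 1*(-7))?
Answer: -4661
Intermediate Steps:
(-23 - 36)*(72 - 1*(-7)) = -59*(72 + 7) = -59*79 = -4661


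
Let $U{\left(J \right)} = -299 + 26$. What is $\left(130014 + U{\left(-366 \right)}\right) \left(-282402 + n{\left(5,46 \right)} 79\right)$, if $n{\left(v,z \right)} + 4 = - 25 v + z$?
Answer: $-37489829619$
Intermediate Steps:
$n{\left(v,z \right)} = -4 + z - 25 v$ ($n{\left(v,z \right)} = -4 - \left(- z + 25 v\right) = -4 + z - 25 v$)
$U{\left(J \right)} = -273$
$\left(130014 + U{\left(-366 \right)}\right) \left(-282402 + n{\left(5,46 \right)} 79\right) = \left(130014 - 273\right) \left(-282402 + \left(-4 + 46 - 125\right) 79\right) = 129741 \left(-282402 + \left(-4 + 46 - 125\right) 79\right) = 129741 \left(-282402 - 6557\right) = 129741 \left(-288959\right) = -37489829619$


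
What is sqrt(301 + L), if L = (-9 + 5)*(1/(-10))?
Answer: sqrt(7535)/5 ≈ 17.361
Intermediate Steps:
L = 2/5 (L = -4*(-1)/10 = -4*(-1/10) = 2/5 ≈ 0.40000)
sqrt(301 + L) = sqrt(301 + 2/5) = sqrt(1507/5) = sqrt(7535)/5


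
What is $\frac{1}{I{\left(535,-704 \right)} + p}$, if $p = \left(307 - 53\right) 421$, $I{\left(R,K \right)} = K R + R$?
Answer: $- \frac{1}{269171} \approx -3.7151 \cdot 10^{-6}$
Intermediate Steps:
$I{\left(R,K \right)} = R + K R$
$p = 106934$ ($p = 254 \cdot 421 = 106934$)
$\frac{1}{I{\left(535,-704 \right)} + p} = \frac{1}{535 \left(1 - 704\right) + 106934} = \frac{1}{535 \left(-703\right) + 106934} = \frac{1}{-376105 + 106934} = \frac{1}{-269171} = - \frac{1}{269171}$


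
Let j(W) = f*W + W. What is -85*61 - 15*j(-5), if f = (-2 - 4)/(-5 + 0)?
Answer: -5020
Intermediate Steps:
f = 6/5 (f = -6/(-5) = -6*(-⅕) = 6/5 ≈ 1.2000)
j(W) = 11*W/5 (j(W) = 6*W/5 + W = 11*W/5)
-85*61 - 15*j(-5) = -85*61 - 33*(-5) = -5185 - 15*(-11) = -5185 + 165 = -5020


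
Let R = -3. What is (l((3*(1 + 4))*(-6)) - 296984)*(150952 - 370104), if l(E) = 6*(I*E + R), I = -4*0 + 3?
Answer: 65443608544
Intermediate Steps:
I = 3 (I = 0 + 3 = 3)
l(E) = -18 + 18*E (l(E) = 6*(3*E - 3) = 6*(-3 + 3*E) = -18 + 18*E)
(l((3*(1 + 4))*(-6)) - 296984)*(150952 - 370104) = ((-18 + 18*((3*(1 + 4))*(-6))) - 296984)*(150952 - 370104) = ((-18 + 18*((3*5)*(-6))) - 296984)*(-219152) = ((-18 + 18*(15*(-6))) - 296984)*(-219152) = ((-18 + 18*(-90)) - 296984)*(-219152) = ((-18 - 1620) - 296984)*(-219152) = (-1638 - 296984)*(-219152) = -298622*(-219152) = 65443608544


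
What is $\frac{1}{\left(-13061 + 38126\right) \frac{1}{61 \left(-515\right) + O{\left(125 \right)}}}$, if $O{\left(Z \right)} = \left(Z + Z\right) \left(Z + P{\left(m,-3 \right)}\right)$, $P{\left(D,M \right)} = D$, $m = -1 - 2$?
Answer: $- \frac{61}{1671} \approx -0.036505$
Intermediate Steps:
$m = -3$ ($m = -1 - 2 = -3$)
$O{\left(Z \right)} = 2 Z \left(-3 + Z\right)$ ($O{\left(Z \right)} = \left(Z + Z\right) \left(Z - 3\right) = 2 Z \left(-3 + Z\right)$)
$\frac{1}{\left(-13061 + 38126\right) \frac{1}{61 \left(-515\right) + O{\left(125 \right)}}} = \frac{1}{\left(-13061 + 38126\right) \frac{1}{61 \left(-515\right) + 2 \cdot 125 \left(-3 + 125\right)}} = \frac{1}{25065 \frac{1}{-31415 + 2 \cdot 125 \cdot 122}} = \frac{1}{25065 \frac{1}{-31415 + 30500}} = \frac{1}{25065 \frac{1}{-915}} = \frac{1}{25065 \left(- \frac{1}{915}\right)} = \frac{1}{- \frac{1671}{61}} = - \frac{61}{1671}$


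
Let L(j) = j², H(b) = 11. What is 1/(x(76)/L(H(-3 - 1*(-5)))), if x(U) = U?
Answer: 121/76 ≈ 1.5921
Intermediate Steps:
1/(x(76)/L(H(-3 - 1*(-5)))) = 1/(76/(11²)) = 1/(76/121) = 121/76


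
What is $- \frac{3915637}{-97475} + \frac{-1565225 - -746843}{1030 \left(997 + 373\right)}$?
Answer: $\frac{21782334341}{550187890} \approx 39.591$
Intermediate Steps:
$- \frac{3915637}{-97475} + \frac{-1565225 - -746843}{1030 \left(997 + 373\right)} = \left(-3915637\right) \left(- \frac{1}{97475}\right) + \frac{-1565225 + 746843}{1030 \cdot 1370} = \frac{3915637}{97475} - \frac{818382}{1411100} = \frac{3915637}{97475} - \frac{409191}{705550} = \frac{21782334341}{550187890}$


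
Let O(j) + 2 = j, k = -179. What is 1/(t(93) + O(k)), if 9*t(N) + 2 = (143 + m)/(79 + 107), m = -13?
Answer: -837/151618 ≈ -0.0055205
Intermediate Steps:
O(j) = -2 + j
t(N) = -121/837 (t(N) = -2/9 + ((143 - 13)/(79 + 107))/9 = -2/9 + (130/186)/9 = -2/9 + (130*(1/186))/9 = -2/9 + (1/9)*(65/93) = -2/9 + 65/837 = -121/837)
1/(t(93) + O(k)) = 1/(-121/837 + (-2 - 179)) = 1/(-121/837 - 181) = 1/(-151618/837) = -837/151618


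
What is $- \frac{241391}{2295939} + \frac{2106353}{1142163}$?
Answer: $\frac{1520116710578}{874112192019} \approx 1.739$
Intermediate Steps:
$- \frac{241391}{2295939} + \frac{2106353}{1142163} = \frac{1520116710578}{874112192019}$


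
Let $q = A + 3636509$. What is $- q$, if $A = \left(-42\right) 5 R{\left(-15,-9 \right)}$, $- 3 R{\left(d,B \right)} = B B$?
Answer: $-3642179$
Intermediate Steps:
$R{\left(d,B \right)} = - \frac{B^{2}}{3}$ ($R{\left(d,B \right)} = - \frac{B B}{3} = - \frac{B^{2}}{3}$)
$A = 5670$ ($A = \left(-42\right) 5 \left(- \frac{\left(-9\right)^{2}}{3}\right) = - 210 \left(\left(- \frac{1}{3}\right) 81\right) = \left(-210\right) \left(-27\right) = 5670$)
$q = 3642179$ ($q = 5670 + 3636509 = 3642179$)
$- q = \left(-1\right) 3642179 = -3642179$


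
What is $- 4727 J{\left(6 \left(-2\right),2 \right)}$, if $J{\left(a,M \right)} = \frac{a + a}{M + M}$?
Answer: $28362$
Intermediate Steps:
$J{\left(a,M \right)} = \frac{a}{M}$ ($J{\left(a,M \right)} = \frac{2 a}{2 M} = 2 a \frac{1}{2 M} = \frac{a}{M}$)
$- 4727 J{\left(6 \left(-2\right),2 \right)} = - 4727 \frac{6 \left(-2\right)}{2} = - 4727 \left(\left(-12\right) \frac{1}{2}\right) = \left(-4727\right) \left(-6\right) = 28362$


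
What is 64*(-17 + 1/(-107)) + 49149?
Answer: 5142463/107 ≈ 48060.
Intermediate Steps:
64*(-17 + 1/(-107)) + 49149 = 64*(-17 - 1/107) + 49149 = 64*(-1820/107) + 49149 = -116480/107 + 49149 = 5142463/107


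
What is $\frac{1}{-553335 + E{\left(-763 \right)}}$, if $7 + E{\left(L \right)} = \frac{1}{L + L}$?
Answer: $- \frac{1526}{844399893} \approx -1.8072 \cdot 10^{-6}$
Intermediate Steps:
$E{\left(L \right)} = -7 + \frac{1}{2 L}$ ($E{\left(L \right)} = -7 + \frac{1}{L + L} = -7 + \frac{1}{2 L}$)
$\frac{1}{-553335 + E{\left(-763 \right)}} = \frac{1}{-553335 - \left(7 - \frac{1}{2 \left(-763\right)}\right)} = \frac{1}{-553335 + \left(-7 + \frac{1}{2} \left(- \frac{1}{763}\right)\right)} = \frac{1}{-553335 - \frac{10683}{1526}} = \frac{1}{- \frac{844399893}{1526}} = - \frac{1526}{844399893}$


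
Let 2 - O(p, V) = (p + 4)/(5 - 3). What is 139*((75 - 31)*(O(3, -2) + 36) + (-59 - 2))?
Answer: 202523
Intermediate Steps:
O(p, V) = -p/2 (O(p, V) = 2 - (p + 4)/(5 - 3) = 2 - (4 + p)/2 = 2 - (2 + p/2) = 2 + (-2 - p/2) = -p/2)
139*((75 - 31)*(O(3, -2) + 36) + (-59 - 2)) = 139*((75 - 31)*(-1/2*3 + 36) + (-59 - 2)) = 139*(44*(-3/2 + 36) - 61) = 139*(44*(69/2) - 61) = 139*(1518 - 61) = 139*1457 = 202523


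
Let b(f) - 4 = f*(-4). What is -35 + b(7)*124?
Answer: -3011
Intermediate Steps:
b(f) = 4 - 4*f (b(f) = 4 + f*(-4) = 4 - 4*f)
-35 + b(7)*124 = -35 + (4 - 4*7)*124 = -35 + (4 - 28)*124 = -35 - 24*124 = -35 - 2976 = -3011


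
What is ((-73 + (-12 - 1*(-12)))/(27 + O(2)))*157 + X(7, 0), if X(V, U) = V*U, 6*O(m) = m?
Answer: -34383/82 ≈ -419.30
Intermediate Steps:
O(m) = m/6
X(V, U) = U*V
((-73 + (-12 - 1*(-12)))/(27 + O(2)))*157 + X(7, 0) = ((-73 + (-12 - 1*(-12)))/(27 + (⅙)*2))*157 + 0*7 = ((-73 + (-12 + 12))/(27 + ⅓))*157 + 0 = ((-73 + 0)/(82/3))*157 + 0 = -73*3/82*157 + 0 = -219/82*157 + 0 = -34383/82 + 0 = -34383/82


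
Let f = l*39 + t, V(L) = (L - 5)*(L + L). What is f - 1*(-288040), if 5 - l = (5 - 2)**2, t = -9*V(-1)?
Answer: 287776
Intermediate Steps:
V(L) = 2*L*(-5 + L) (V(L) = (-5 + L)*(2*L) = 2*L*(-5 + L))
t = -108 (t = -18*(-1)*(-5 - 1) = -18*(-1)*(-6) = -9*12 = -108)
l = -4 (l = 5 - (5 - 2)**2 = 5 - 1*3**2 = 5 - 1*9 = 5 - 9 = -4)
f = -264 (f = -4*39 - 108 = -156 - 108 = -264)
f - 1*(-288040) = -264 - 1*(-288040) = -264 + 288040 = 287776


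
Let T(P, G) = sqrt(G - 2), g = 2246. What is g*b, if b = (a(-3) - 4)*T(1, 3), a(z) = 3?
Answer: -2246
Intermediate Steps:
T(P, G) = sqrt(-2 + G)
b = -1 (b = (3 - 4)*sqrt(-2 + 3) = -sqrt(1) = -1*1 = -1)
g*b = 2246*(-1) = -2246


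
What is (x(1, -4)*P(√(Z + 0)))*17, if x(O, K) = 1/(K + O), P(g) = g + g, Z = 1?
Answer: -34/3 ≈ -11.333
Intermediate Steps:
P(g) = 2*g
(x(1, -4)*P(√(Z + 0)))*17 = ((2*√(1 + 0))/(-4 + 1))*17 = ((2*√1)/(-3))*17 = -2/3*17 = -⅓*2*17 = -⅔*17 = -34/3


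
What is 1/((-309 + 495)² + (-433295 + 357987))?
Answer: -1/40712 ≈ -2.4563e-5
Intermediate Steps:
1/((-309 + 495)² + (-433295 + 357987)) = 1/(186² - 75308) = 1/(34596 - 75308) = 1/(-40712) = -1/40712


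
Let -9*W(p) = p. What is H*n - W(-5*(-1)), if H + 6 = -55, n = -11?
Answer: 6044/9 ≈ 671.56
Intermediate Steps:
H = -61 (H = -6 - 55 = -61)
W(p) = -p/9
H*n - W(-5*(-1)) = -61*(-11) - (-1)*(-5*(-1))/9 = 671 - (-1)*5/9 = 671 - 1*(-5/9) = 671 + 5/9 = 6044/9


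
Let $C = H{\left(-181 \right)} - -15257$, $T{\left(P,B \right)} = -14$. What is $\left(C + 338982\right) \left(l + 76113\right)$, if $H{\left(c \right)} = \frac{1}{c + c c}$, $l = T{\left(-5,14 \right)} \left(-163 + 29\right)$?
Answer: $\frac{900079364265169}{32580} \approx 2.7627 \cdot 10^{10}$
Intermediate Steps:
$l = 1876$ ($l = - 14 \left(-163 + 29\right) = \left(-14\right) \left(-134\right) = 1876$)
$H{\left(c \right)} = \frac{1}{c + c^{2}}$
$C = \frac{497073061}{32580}$ ($C = \frac{1}{\left(-181\right) \left(1 - 181\right)} - -15257 = - \frac{1}{181 \left(-180\right)} + 15257 = \left(- \frac{1}{181}\right) \left(- \frac{1}{180}\right) + 15257 = \frac{1}{32580} + 15257 = \frac{497073061}{32580} \approx 15257.0$)
$\left(C + 338982\right) \left(l + 76113\right) = \left(\frac{497073061}{32580} + 338982\right) \left(1876 + 76113\right) = \frac{11541106621}{32580} \cdot 77989 = \frac{900079364265169}{32580}$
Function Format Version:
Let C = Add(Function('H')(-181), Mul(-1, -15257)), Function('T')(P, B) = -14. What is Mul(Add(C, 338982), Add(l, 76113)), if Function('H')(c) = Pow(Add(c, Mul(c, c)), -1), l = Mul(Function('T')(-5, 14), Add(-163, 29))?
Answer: Rational(900079364265169, 32580) ≈ 2.7627e+10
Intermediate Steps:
l = 1876 (l = Mul(-14, Add(-163, 29)) = Mul(-14, -134) = 1876)
Function('H')(c) = Pow(Add(c, Pow(c, 2)), -1)
C = Rational(497073061, 32580) (C = Add(Mul(Pow(-181, -1), Pow(Add(1, -181), -1)), Mul(-1, -15257)) = Add(Mul(Rational(-1, 181), Pow(-180, -1)), 15257) = Add(Mul(Rational(-1, 181), Rational(-1, 180)), 15257) = Add(Rational(1, 32580), 15257) = Rational(497073061, 32580) ≈ 15257.)
Mul(Add(C, 338982), Add(l, 76113)) = Mul(Add(Rational(497073061, 32580), 338982), Add(1876, 76113)) = Mul(Rational(11541106621, 32580), 77989) = Rational(900079364265169, 32580)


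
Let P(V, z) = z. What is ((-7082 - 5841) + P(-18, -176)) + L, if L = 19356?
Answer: 6257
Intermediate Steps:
((-7082 - 5841) + P(-18, -176)) + L = ((-7082 - 5841) - 176) + 19356 = (-12923 - 176) + 19356 = -13099 + 19356 = 6257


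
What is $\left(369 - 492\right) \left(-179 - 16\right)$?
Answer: $23985$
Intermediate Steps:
$\left(369 - 492\right) \left(-179 - 16\right) = \left(-123\right) \left(-195\right) = 23985$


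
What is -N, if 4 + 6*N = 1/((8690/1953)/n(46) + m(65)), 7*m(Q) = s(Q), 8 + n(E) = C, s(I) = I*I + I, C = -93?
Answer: 69045661/103610760 ≈ 0.66639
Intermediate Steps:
s(I) = I + I**2 (s(I) = I**2 + I = I + I**2)
n(E) = -101 (n(E) = -8 - 93 = -101)
m(Q) = Q*(1 + Q)/7 (m(Q) = (Q*(1 + Q))/7 = Q*(1 + Q)/7)
N = -69045661/103610760 (N = -2/3 + 1/(6*((8690/1953)/(-101) + (1/7)*65*(1 + 65))) = -2/3 + 1/(6*((8690*(1/1953))*(-1/101) + (1/7)*65*66)) = -2/3 + 1/(6*((8690/1953)*(-1/101) + 4290/7)) = -2/3 + 1/(6*(-8690/197253 + 4290/7)) = -2/3 + 1/(6*(17268460/28179)) = -2/3 + (1/6)*(28179/17268460) = -2/3 + 9393/34536920 = -69045661/103610760 ≈ -0.66639)
-N = -1*(-69045661/103610760) = 69045661/103610760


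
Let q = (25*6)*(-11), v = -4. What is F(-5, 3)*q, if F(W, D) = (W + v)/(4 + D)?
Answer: 14850/7 ≈ 2121.4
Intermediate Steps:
F(W, D) = (-4 + W)/(4 + D) (F(W, D) = (W - 4)/(4 + D) = (-4 + W)/(4 + D))
q = -1650 (q = 150*(-11) = -1650)
F(-5, 3)*q = ((-4 - 5)/(4 + 3))*(-1650) = (-9/7)*(-1650) = ((1/7)*(-9))*(-1650) = -9/7*(-1650) = 14850/7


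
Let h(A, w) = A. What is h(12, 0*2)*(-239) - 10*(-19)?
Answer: -2678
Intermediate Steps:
h(12, 0*2)*(-239) - 10*(-19) = 12*(-239) - 10*(-19) = -2868 + 190 = -2678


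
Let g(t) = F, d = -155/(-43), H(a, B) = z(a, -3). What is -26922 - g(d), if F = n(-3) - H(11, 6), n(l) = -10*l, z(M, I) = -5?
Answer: -26957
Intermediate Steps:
H(a, B) = -5
d = 155/43 (d = -155*(-1/43) = 155/43 ≈ 3.6047)
F = 35 (F = -10*(-3) - 1*(-5) = 30 + 5 = 35)
g(t) = 35
-26922 - g(d) = -26922 - 1*35 = -26922 - 35 = -26957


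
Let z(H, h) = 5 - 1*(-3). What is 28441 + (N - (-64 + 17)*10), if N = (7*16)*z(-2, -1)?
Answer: 29807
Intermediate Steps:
z(H, h) = 8 (z(H, h) = 5 + 3 = 8)
N = 896 (N = (7*16)*8 = 112*8 = 896)
28441 + (N - (-64 + 17)*10) = 28441 + (896 - (-64 + 17)*10) = 28441 + (896 - (-47)*10) = 28441 + (896 - 1*(-470)) = 28441 + (896 + 470) = 28441 + 1366 = 29807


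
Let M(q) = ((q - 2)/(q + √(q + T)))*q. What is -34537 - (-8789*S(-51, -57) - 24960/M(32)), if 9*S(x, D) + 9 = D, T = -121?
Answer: -294473/3 + 26*I*√89 ≈ -98158.0 + 245.28*I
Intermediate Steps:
S(x, D) = -1 + D/9
M(q) = q*(-2 + q)/(q + √(-121 + q)) (M(q) = ((q - 2)/(q + √(q - 121)))*q = ((-2 + q)/(q + √(-121 + q)))*q = q*(-2 + q)/(q + √(-121 + q)))
-34537 - (-8789*S(-51, -57) - 24960/M(32)) = -34537 - (-8789/(1/(-1 + (⅑)*(-57))) - 24960*(32 + √(-121 + 32))/(32*(-2 + 32))) = -34537 - (-8789/(1/(-1 - 19/3)) - (832 + 26*I*√89)) = -34537 - (-8789/(1/(-22/3)) - (832 + 26*I*√89)) = -34537 - (-8789/(-3/22) - (832 + 26*I*√89)) = -34537 - (-8789*(-22/3) - 24960*(1/30 + I*√89/960)) = -34537 - (193358/3 + (-832 - 26*I*√89)) = -34537 - (190862/3 - 26*I*√89) = -34537 + (-190862/3 + 26*I*√89) = -294473/3 + 26*I*√89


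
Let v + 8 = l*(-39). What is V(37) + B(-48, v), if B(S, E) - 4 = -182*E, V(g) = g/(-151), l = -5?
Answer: -5138567/151 ≈ -34030.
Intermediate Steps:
V(g) = -g/151 (V(g) = g*(-1/151) = -g/151)
v = 187 (v = -8 - 5*(-39) = -8 + 195 = 187)
B(S, E) = 4 - 182*E
V(37) + B(-48, v) = -1/151*37 + (4 - 182*187) = -37/151 + (4 - 34034) = -37/151 - 34030 = -5138567/151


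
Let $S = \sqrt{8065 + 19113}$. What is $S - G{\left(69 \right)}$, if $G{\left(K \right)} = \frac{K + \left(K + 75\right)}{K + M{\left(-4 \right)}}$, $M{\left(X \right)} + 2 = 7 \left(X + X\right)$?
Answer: $- \frac{213}{11} + \sqrt{27178} \approx 145.49$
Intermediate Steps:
$M{\left(X \right)} = -2 + 14 X$ ($M{\left(X \right)} = -2 + 7 \left(X + X\right) = -2 + 7 \cdot 2 X = -2 + 14 X$)
$G{\left(K \right)} = \frac{75 + 2 K}{-58 + K}$ ($G{\left(K \right)} = \frac{K + \left(K + 75\right)}{K + \left(-2 + 14 \left(-4\right)\right)} = \frac{K + \left(75 + K\right)}{K - 58} = \frac{75 + 2 K}{K - 58} = \frac{75 + 2 K}{-58 + K}$)
$S = \sqrt{27178} \approx 164.86$
$S - G{\left(69 \right)} = \sqrt{27178} - \frac{75 + 2 \cdot 69}{-58 + 69} = \sqrt{27178} - \frac{75 + 138}{11} = \sqrt{27178} - \frac{1}{11} \cdot 213 = \sqrt{27178} - \frac{213}{11} = - \frac{213}{11} + \sqrt{27178}$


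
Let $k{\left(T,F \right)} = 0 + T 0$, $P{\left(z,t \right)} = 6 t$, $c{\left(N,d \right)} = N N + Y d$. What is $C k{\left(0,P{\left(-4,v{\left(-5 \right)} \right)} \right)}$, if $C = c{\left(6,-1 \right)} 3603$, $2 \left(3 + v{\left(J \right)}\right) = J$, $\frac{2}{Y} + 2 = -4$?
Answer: $0$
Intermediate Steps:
$Y = - \frac{1}{3}$ ($Y = \frac{2}{-2 - 4} = \frac{2}{-6} = 2 \left(- \frac{1}{6}\right) = - \frac{1}{3} \approx -0.33333$)
$v{\left(J \right)} = -3 + \frac{J}{2}$
$c{\left(N,d \right)} = N^{2} - \frac{d}{3}$ ($c{\left(N,d \right)} = N N - \frac{d}{3} = N^{2} - \frac{d}{3}$)
$C = 130909$ ($C = \left(6^{2} - - \frac{1}{3}\right) 3603 = \left(36 + \frac{1}{3}\right) 3603 = \frac{109}{3} \cdot 3603 = 130909$)
$k{\left(T,F \right)} = 0$ ($k{\left(T,F \right)} = 0 + 0 = 0$)
$C k{\left(0,P{\left(-4,v{\left(-5 \right)} \right)} \right)} = 130909 \cdot 0 = 0$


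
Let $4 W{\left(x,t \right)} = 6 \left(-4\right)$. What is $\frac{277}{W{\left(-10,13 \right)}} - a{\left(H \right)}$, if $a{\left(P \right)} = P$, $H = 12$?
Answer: $- \frac{349}{6} \approx -58.167$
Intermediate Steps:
$W{\left(x,t \right)} = -6$ ($W{\left(x,t \right)} = \frac{6 \left(-4\right)}{4} = \frac{1}{4} \left(-24\right) = -6$)
$\frac{277}{W{\left(-10,13 \right)}} - a{\left(H \right)} = \frac{277}{-6} - 12 = 277 \left(- \frac{1}{6}\right) - 12 = - \frac{277}{6} - 12 = - \frac{349}{6}$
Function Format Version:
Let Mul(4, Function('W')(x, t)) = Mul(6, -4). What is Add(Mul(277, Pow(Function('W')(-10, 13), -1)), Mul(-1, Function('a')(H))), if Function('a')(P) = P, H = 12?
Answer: Rational(-349, 6) ≈ -58.167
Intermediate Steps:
Function('W')(x, t) = -6 (Function('W')(x, t) = Mul(Rational(1, 4), Mul(6, -4)) = Mul(Rational(1, 4), -24) = -6)
Add(Mul(277, Pow(Function('W')(-10, 13), -1)), Mul(-1, Function('a')(H))) = Add(Mul(277, Pow(-6, -1)), Mul(-1, 12)) = Add(Mul(277, Rational(-1, 6)), -12) = Add(Rational(-277, 6), -12) = Rational(-349, 6)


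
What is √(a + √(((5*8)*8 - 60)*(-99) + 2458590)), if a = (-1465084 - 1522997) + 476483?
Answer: √(-2511598 + 35*√1986) ≈ 1584.3*I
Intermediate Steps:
a = -2511598 (a = -2988081 + 476483 = -2511598)
√(a + √(((5*8)*8 - 60)*(-99) + 2458590)) = √(-2511598 + √(((5*8)*8 - 60)*(-99) + 2458590)) = √(-2511598 + √((40*8 - 60)*(-99) + 2458590)) = √(-2511598 + √((320 - 60)*(-99) + 2458590)) = √(-2511598 + √(260*(-99) + 2458590)) = √(-2511598 + √(-25740 + 2458590)) = √(-2511598 + √2432850) = √(-2511598 + 35*√1986)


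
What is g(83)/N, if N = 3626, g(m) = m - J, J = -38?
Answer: 121/3626 ≈ 0.033370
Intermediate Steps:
g(m) = 38 + m (g(m) = m - 1*(-38) = m + 38 = 38 + m)
g(83)/N = (38 + 83)/3626 = 121*(1/3626) = 121/3626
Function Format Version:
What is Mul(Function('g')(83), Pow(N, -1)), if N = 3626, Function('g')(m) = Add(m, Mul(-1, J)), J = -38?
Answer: Rational(121, 3626) ≈ 0.033370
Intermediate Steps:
Function('g')(m) = Add(38, m) (Function('g')(m) = Add(m, Mul(-1, -38)) = Add(m, 38) = Add(38, m))
Mul(Function('g')(83), Pow(N, -1)) = Mul(Add(38, 83), Pow(3626, -1)) = Mul(121, Rational(1, 3626)) = Rational(121, 3626)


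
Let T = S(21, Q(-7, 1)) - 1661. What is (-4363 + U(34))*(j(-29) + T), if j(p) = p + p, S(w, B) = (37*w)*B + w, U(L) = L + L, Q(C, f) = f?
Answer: 3955695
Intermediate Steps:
U(L) = 2*L
S(w, B) = w + 37*B*w (S(w, B) = 37*B*w + w = w + 37*B*w)
T = -863 (T = 21*(1 + 37*1) - 1661 = 21*(1 + 37) - 1661 = 21*38 - 1661 = 798 - 1661 = -863)
j(p) = 2*p
(-4363 + U(34))*(j(-29) + T) = (-4363 + 2*34)*(2*(-29) - 863) = (-4363 + 68)*(-58 - 863) = -4295*(-921) = 3955695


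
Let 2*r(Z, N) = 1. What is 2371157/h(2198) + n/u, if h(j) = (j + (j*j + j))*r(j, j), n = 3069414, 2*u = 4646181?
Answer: 8619760979939/3744512140600 ≈ 2.3020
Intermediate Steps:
u = 4646181/2 (u = (½)*4646181 = 4646181/2 ≈ 2.3231e+6)
r(Z, N) = ½ (r(Z, N) = (½)*1 = ½)
h(j) = j + j²/2 (h(j) = (j + (j*j + j))*(½) = (j + (j² + j))*(½) = (j + (j + j²))*(½) = (j² + 2*j)*(½) = j + j²/2)
2371157/h(2198) + n/u = 2371157/(((½)*2198*(2 + 2198))) + 3069414/(4646181/2) = 2371157/(((½)*2198*2200)) + 3069414*(2/4646181) = 2371157/2417800 + 2046276/1548727 = 8619760979939/3744512140600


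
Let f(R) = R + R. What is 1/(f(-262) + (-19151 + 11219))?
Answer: -1/8456 ≈ -0.00011826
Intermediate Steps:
f(R) = 2*R
1/(f(-262) + (-19151 + 11219)) = 1/(2*(-262) + (-19151 + 11219)) = 1/(-524 - 7932) = 1/(-8456) = -1/8456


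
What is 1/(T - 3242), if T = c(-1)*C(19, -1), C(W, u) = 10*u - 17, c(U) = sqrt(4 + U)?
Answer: -3242/10508377 + 27*sqrt(3)/10508377 ≈ -0.00030407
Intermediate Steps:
C(W, u) = -17 + 10*u
T = -27*sqrt(3) (T = sqrt(4 - 1)*(-17 + 10*(-1)) = sqrt(3)*(-17 - 10) = sqrt(3)*(-27) = -27*sqrt(3) ≈ -46.765)
1/(T - 3242) = 1/(-27*sqrt(3) - 3242) = 1/(-3242 - 27*sqrt(3))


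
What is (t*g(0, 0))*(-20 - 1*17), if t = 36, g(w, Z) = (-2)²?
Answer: -5328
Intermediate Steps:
g(w, Z) = 4
(t*g(0, 0))*(-20 - 1*17) = (36*4)*(-20 - 1*17) = 144*(-20 - 17) = 144*(-37) = -5328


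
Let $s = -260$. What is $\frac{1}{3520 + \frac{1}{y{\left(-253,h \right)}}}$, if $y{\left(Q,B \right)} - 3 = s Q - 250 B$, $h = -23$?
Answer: $\frac{71533}{251796161} \approx 0.00028409$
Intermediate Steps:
$y{\left(Q,B \right)} = 3 - 260 Q - 250 B$ ($y{\left(Q,B \right)} = 3 - \left(250 B + 260 Q\right) = 3 - 260 Q - 250 B$)
$\frac{1}{3520 + \frac{1}{y{\left(-253,h \right)}}} = \frac{1}{3520 + \frac{1}{3 - -65780 - -5750}} = \frac{1}{3520 + \frac{1}{3 + 65780 + 5750}} = \frac{1}{3520 + \frac{1}{71533}} = \frac{1}{\frac{251796161}{71533}} = \frac{71533}{251796161}$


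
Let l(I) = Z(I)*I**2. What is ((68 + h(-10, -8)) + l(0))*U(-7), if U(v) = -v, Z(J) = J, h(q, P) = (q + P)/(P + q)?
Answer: 483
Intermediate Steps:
h(q, P) = 1 (h(q, P) = (P + q)/(P + q) = 1)
l(I) = I**3 (l(I) = I*I**2 = I**3)
((68 + h(-10, -8)) + l(0))*U(-7) = ((68 + 1) + 0**3)*(-1*(-7)) = (69 + 0)*7 = 69*7 = 483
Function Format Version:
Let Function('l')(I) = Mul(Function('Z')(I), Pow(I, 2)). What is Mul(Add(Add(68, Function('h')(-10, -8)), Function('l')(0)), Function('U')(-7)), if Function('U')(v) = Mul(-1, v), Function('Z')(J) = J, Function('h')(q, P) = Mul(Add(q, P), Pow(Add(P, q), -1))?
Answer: 483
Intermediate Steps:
Function('h')(q, P) = 1 (Function('h')(q, P) = Mul(Add(P, q), Pow(Add(P, q), -1)) = 1)
Function('l')(I) = Pow(I, 3) (Function('l')(I) = Mul(I, Pow(I, 2)) = Pow(I, 3))
Mul(Add(Add(68, Function('h')(-10, -8)), Function('l')(0)), Function('U')(-7)) = Mul(Add(Add(68, 1), Pow(0, 3)), Mul(-1, -7)) = Mul(Add(69, 0), 7) = Mul(69, 7) = 483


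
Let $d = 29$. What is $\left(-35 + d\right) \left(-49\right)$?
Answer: $294$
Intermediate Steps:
$\left(-35 + d\right) \left(-49\right) = \left(-35 + 29\right) \left(-49\right) = \left(-6\right) \left(-49\right) = 294$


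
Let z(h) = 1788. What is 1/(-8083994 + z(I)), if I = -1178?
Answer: -1/8082206 ≈ -1.2373e-7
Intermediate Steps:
1/(-8083994 + z(I)) = 1/(-8083994 + 1788) = 1/(-8082206) = -1/8082206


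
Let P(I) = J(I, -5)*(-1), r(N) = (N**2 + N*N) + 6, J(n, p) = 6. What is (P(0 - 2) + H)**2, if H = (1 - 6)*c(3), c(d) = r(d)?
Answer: 15876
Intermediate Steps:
r(N) = 6 + 2*N**2 (r(N) = (N**2 + N**2) + 6 = 2*N**2 + 6 = 6 + 2*N**2)
c(d) = 6 + 2*d**2
P(I) = -6 (P(I) = 6*(-1) = -6)
H = -120 (H = (1 - 6)*(6 + 2*3**2) = -5*(6 + 2*9) = -5*(6 + 18) = -5*24 = -120)
(P(0 - 2) + H)**2 = (-6 - 120)**2 = (-126)**2 = 15876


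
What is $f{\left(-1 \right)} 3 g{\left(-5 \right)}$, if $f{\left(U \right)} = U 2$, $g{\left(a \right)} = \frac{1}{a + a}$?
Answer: $\frac{3}{5} \approx 0.6$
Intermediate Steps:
$g{\left(a \right)} = \frac{1}{2 a}$
$f{\left(U \right)} = 2 U$
$f{\left(-1 \right)} 3 g{\left(-5 \right)} = 2 \left(-1\right) 3 \frac{1}{2 \left(-5\right)} = \left(-2\right) 3 \cdot \frac{1}{2} \left(- \frac{1}{5}\right) = \left(-6\right) \left(- \frac{1}{10}\right) = \frac{3}{5}$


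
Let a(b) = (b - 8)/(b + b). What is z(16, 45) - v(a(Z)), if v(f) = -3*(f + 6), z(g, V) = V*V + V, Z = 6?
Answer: 4175/2 ≈ 2087.5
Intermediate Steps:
z(g, V) = V + V² (z(g, V) = V² + V = V + V²)
a(b) = (-8 + b)/(2*b) (a(b) = (-8 + b)/((2*b)) = (-8 + b)*(1/(2*b)) = (-8 + b)/(2*b))
v(f) = -18 - 3*f (v(f) = -3*(6 + f) = -18 - 3*f)
z(16, 45) - v(a(Z)) = 45*(1 + 45) - (-18 - 3*(-8 + 6)/(2*6)) = 45*46 - (-18 - 3*(-2)/(2*6)) = 2070 - (-18 - 3*(-⅙)) = 2070 - (-18 + ½) = 2070 - 1*(-35/2) = 2070 + 35/2 = 4175/2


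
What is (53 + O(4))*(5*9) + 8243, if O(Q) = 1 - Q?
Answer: 10493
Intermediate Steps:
(53 + O(4))*(5*9) + 8243 = (53 + (1 - 1*4))*(5*9) + 8243 = (53 + (1 - 4))*45 + 8243 = (53 - 3)*45 + 8243 = 50*45 + 8243 = 2250 + 8243 = 10493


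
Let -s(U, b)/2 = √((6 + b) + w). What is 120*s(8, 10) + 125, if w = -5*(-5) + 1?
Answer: 125 - 240*√42 ≈ -1430.4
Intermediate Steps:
w = 26 (w = 25 + 1 = 26)
s(U, b) = -2*√(32 + b) (s(U, b) = -2*√((6 + b) + 26) = -2*√(32 + b))
120*s(8, 10) + 125 = 120*(-2*√(32 + 10)) + 125 = 120*(-2*√42) + 125 = -240*√42 + 125 = 125 - 240*√42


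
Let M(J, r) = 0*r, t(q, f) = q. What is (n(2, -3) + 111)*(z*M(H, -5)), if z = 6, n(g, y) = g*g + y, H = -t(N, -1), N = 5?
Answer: 0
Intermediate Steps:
H = -5 (H = -1*5 = -5)
n(g, y) = y + g² (n(g, y) = g² + y = y + g²)
M(J, r) = 0
(n(2, -3) + 111)*(z*M(H, -5)) = ((-3 + 2²) + 111)*(6*0) = ((-3 + 4) + 111)*0 = (1 + 111)*0 = 112*0 = 0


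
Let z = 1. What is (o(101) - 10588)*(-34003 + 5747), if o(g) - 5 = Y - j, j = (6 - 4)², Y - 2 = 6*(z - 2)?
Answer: 299259296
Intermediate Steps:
Y = -4 (Y = 2 + 6*(1 - 2) = 2 + 6*(-1) = 2 - 6 = -4)
j = 4 (j = 2² = 4)
o(g) = -3 (o(g) = 5 + (-4 - 1*4) = 5 + (-4 - 4) = 5 - 8 = -3)
(o(101) - 10588)*(-34003 + 5747) = (-3 - 10588)*(-34003 + 5747) = -10591*(-28256) = 299259296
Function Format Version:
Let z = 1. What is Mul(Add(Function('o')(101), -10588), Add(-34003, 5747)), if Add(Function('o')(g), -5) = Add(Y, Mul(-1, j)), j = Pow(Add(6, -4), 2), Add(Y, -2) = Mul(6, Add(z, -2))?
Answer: 299259296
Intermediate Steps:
Y = -4 (Y = Add(2, Mul(6, Add(1, -2))) = Add(2, Mul(6, -1)) = Add(2, -6) = -4)
j = 4 (j = Pow(2, 2) = 4)
Function('o')(g) = -3 (Function('o')(g) = Add(5, Add(-4, Mul(-1, 4))) = Add(5, Add(-4, -4)) = Add(5, -8) = -3)
Mul(Add(Function('o')(101), -10588), Add(-34003, 5747)) = Mul(Add(-3, -10588), Add(-34003, 5747)) = Mul(-10591, -28256) = 299259296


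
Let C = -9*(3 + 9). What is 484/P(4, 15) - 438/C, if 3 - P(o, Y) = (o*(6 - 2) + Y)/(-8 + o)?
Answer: 37987/774 ≈ 49.079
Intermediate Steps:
C = -108 (C = -9*12 = -108)
P(o, Y) = 3 - (Y + 4*o)/(-8 + o) (P(o, Y) = 3 - (o*(6 - 2) + Y)/(-8 + o) = 3 - (o*4 + Y)/(-8 + o) = 3 - (4*o + Y)/(-8 + o) = 3 - (Y + 4*o)/(-8 + o))
484/P(4, 15) - 438/C = 484/(((-24 - 1*15 - 1*4)/(-8 + 4))) - 438/(-108) = 484/(((-24 - 15 - 4)/(-4))) - 438*(-1/108) = 484/((-¼*(-43))) + 73/18 = 484/(43/4) + 73/18 = 484*(4/43) + 73/18 = 1936/43 + 73/18 = 37987/774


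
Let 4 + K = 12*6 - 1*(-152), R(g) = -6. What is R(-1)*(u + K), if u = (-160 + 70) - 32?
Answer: -588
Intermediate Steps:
K = 220 (K = -4 + (12*6 - 1*(-152)) = -4 + (72 + 152) = -4 + 224 = 220)
u = -122 (u = -90 - 32 = -122)
R(-1)*(u + K) = -6*(-122 + 220) = -6*98 = -588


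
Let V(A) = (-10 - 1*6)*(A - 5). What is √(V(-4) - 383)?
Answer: I*√239 ≈ 15.46*I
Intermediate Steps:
V(A) = 80 - 16*A (V(A) = (-10 - 6)*(-5 + A) = -16*(-5 + A) = 80 - 16*A)
√(V(-4) - 383) = √((80 - 16*(-4)) - 383) = √((80 + 64) - 383) = √(144 - 383) = √(-239) = I*√239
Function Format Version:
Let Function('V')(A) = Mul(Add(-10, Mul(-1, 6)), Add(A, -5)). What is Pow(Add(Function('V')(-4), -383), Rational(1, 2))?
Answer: Mul(I, Pow(239, Rational(1, 2))) ≈ Mul(15.460, I)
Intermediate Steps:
Function('V')(A) = Add(80, Mul(-16, A)) (Function('V')(A) = Mul(Add(-10, -6), Add(-5, A)) = Mul(-16, Add(-5, A)) = Add(80, Mul(-16, A)))
Pow(Add(Function('V')(-4), -383), Rational(1, 2)) = Pow(Add(Add(80, Mul(-16, -4)), -383), Rational(1, 2)) = Pow(Add(Add(80, 64), -383), Rational(1, 2)) = Pow(Add(144, -383), Rational(1, 2)) = Pow(-239, Rational(1, 2)) = Mul(I, Pow(239, Rational(1, 2)))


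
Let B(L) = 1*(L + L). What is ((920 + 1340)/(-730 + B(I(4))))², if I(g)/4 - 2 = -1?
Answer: 1276900/130321 ≈ 9.7981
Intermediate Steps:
I(g) = 4 (I(g) = 8 + 4*(-1) = 8 - 4 = 4)
B(L) = 2*L (B(L) = 1*(2*L) = 2*L)
((920 + 1340)/(-730 + B(I(4))))² = ((920 + 1340)/(-730 + 2*4))² = (2260/(-730 + 8))² = (2260/(-722))² = (2260*(-1/722))² = (-1130/361)² = 1276900/130321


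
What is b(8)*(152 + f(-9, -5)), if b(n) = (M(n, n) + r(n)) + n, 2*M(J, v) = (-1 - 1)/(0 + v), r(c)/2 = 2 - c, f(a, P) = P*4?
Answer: -1089/2 ≈ -544.50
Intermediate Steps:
f(a, P) = 4*P
r(c) = 4 - 2*c (r(c) = 2*(2 - c) = 4 - 2*c)
M(J, v) = -1/v (M(J, v) = ((-1 - 1)/(0 + v))/2 = (-2/v)/2 = -1/v)
b(n) = 4 - n - 1/n (b(n) = (-1/n + (4 - 2*n)) + n = (4 - 1/n - 2*n) + n = 4 - n - 1/n)
b(8)*(152 + f(-9, -5)) = (4 - 1*8 - 1/8)*(152 + 4*(-5)) = (4 - 8 - 1*1/8)*(152 - 20) = (4 - 8 - 1/8)*132 = -33/8*132 = -1089/2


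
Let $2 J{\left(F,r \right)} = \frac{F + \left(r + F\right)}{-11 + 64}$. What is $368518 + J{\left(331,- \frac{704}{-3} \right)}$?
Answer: $\frac{58595707}{159} \approx 3.6853 \cdot 10^{5}$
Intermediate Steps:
$J{\left(F,r \right)} = \frac{F}{53} + \frac{r}{106}$ ($J{\left(F,r \right)} = \frac{\left(F + \left(r + F\right)\right) \frac{1}{-11 + 64}}{2} = \frac{\left(F + \left(F + r\right)\right) \frac{1}{53}}{2} = \frac{\left(r + 2 F\right) \frac{1}{53}}{2} = \frac{\frac{r}{53} + \frac{2 F}{53}}{2} = \frac{F}{53} + \frac{r}{106}$)
$368518 + J{\left(331,- \frac{704}{-3} \right)} = 368518 + \left(\frac{1}{53} \cdot 331 + \frac{\left(-704\right) \frac{1}{-3}}{106}\right) = 368518 + \left(\frac{331}{53} + \frac{\left(-704\right) \left(- \frac{1}{3}\right)}{106}\right) = 368518 + \left(\frac{331}{53} + \frac{1}{106} \cdot \frac{704}{3}\right) = 368518 + \left(\frac{331}{53} + \frac{352}{159}\right) = 368518 + \frac{1345}{159} = \frac{58595707}{159}$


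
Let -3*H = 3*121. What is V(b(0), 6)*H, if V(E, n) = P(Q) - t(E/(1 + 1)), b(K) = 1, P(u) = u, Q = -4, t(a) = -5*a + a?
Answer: 242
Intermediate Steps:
t(a) = -4*a
H = -121 ≈ -121.00
V(E, n) = -4 + 2*E (V(E, n) = -4 - (-4)*E/(1 + 1) = -4 - (-4)*E/2 = -4 - (-2)*E = -4 + 2*E)
V(b(0), 6)*H = (-4 + 2*1)*(-121) = (-4 + 2)*(-121) = -2*(-121) = 242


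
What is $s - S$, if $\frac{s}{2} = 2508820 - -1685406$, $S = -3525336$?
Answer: $11913788$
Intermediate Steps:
$s = 8388452$ ($s = 2 \left(2508820 - -1685406\right) = 2 \left(2508820 + 1685406\right) = 2 \cdot 4194226 = 8388452$)
$s - S = 8388452 - -3525336 = 8388452 + 3525336 = 11913788$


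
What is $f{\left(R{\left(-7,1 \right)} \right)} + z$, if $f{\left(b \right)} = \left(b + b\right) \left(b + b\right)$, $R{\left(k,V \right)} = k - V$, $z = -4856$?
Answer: $-4600$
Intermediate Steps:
$f{\left(b \right)} = 4 b^{2}$ ($f{\left(b \right)} = 2 b 2 b = 4 b^{2}$)
$f{\left(R{\left(-7,1 \right)} \right)} + z = 4 \left(-7 - 1\right)^{2} - 4856 = 4 \left(-8\right)^{2} - 4856 = 4 \cdot 64 - 4856 = 256 - 4856 = -4600$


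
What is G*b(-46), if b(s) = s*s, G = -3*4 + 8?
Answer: -8464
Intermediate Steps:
G = -4 (G = -12 + 8 = -4)
b(s) = s²
G*b(-46) = -4*(-46)² = -4*2116 = -8464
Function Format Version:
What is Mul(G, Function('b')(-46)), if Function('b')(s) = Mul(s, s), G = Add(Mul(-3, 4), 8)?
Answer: -8464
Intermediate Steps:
G = -4 (G = Add(-12, 8) = -4)
Function('b')(s) = Pow(s, 2)
Mul(G, Function('b')(-46)) = Mul(-4, Pow(-46, 2)) = Mul(-4, 2116) = -8464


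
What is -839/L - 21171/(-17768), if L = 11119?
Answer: 220492997/197562392 ≈ 1.1161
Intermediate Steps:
-839/L - 21171/(-17768) = -839/11119 - 21171/(-17768) = -839*1/11119 - 21171*(-1/17768) = -839/11119 + 21171/17768 = 220492997/197562392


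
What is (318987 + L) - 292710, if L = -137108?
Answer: -110831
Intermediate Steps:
(318987 + L) - 292710 = (318987 - 137108) - 292710 = 181879 - 292710 = -110831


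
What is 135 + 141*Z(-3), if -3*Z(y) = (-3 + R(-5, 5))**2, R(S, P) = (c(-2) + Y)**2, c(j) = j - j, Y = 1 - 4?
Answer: -1557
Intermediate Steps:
Y = -3
c(j) = 0
R(S, P) = 9 (R(S, P) = (0 - 3)**2 = (-3)**2 = 9)
Z(y) = -12 (Z(y) = -(-3 + 9)**2/3 = -1/3*6**2 = -1/3*36 = -12)
135 + 141*Z(-3) = 135 + 141*(-12) = 135 - 1692 = -1557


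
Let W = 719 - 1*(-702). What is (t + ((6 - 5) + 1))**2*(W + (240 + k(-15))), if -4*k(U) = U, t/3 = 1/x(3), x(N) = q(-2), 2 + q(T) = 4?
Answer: 326291/16 ≈ 20393.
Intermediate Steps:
q(T) = 2 (q(T) = -2 + 4 = 2)
x(N) = 2
W = 1421 (W = 719 + 702 = 1421)
t = 3/2 ≈ 1.5000
k(U) = -U/4
(t + ((6 - 5) + 1))**2*(W + (240 + k(-15))) = (3/2 + ((6 - 5) + 1))**2*(1421 + (240 - 1/4*(-15))) = (3/2 + (1 + 1))**2*(1421 + (240 + 15/4)) = (3/2 + 2)**2*(1421 + 975/4) = (7/2)**2*(6659/4) = (49/4)*(6659/4) = 326291/16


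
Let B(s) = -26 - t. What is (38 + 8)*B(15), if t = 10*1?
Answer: -1656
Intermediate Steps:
t = 10
B(s) = -36 (B(s) = -26 - 1*10 = -26 - 10 = -36)
(38 + 8)*B(15) = (38 + 8)*(-36) = 46*(-36) = -1656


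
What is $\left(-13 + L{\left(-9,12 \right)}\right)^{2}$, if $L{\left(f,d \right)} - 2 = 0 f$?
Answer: $121$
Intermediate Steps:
$L{\left(f,d \right)} = 2$ ($L{\left(f,d \right)} = 2 + 0 f = 2 + 0 = 2$)
$\left(-13 + L{\left(-9,12 \right)}\right)^{2} = \left(-13 + 2\right)^{2} = \left(-11\right)^{2} = 121$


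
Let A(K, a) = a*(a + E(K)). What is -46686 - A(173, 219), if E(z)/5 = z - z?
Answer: -94647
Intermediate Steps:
E(z) = 0 (E(z) = 5*(z - z) = 5*0 = 0)
A(K, a) = a² (A(K, a) = a*(a + 0) = a*a = a²)
-46686 - A(173, 219) = -46686 - 1*219² = -46686 - 1*47961 = -46686 - 47961 = -94647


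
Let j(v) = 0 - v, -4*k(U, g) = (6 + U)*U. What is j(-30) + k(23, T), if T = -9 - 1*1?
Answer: -547/4 ≈ -136.75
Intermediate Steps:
T = -10 (T = -9 - 1 = -10)
k(U, g) = -U*(6 + U)/4 (k(U, g) = -(6 + U)*U/4 = -U*(6 + U)/4)
j(v) = -v
j(-30) + k(23, T) = -1*(-30) - ¼*23*(6 + 23) = 30 - ¼*23*29 = 30 - 667/4 = -547/4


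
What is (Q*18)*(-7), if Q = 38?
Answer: -4788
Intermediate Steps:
(Q*18)*(-7) = (38*18)*(-7) = 684*(-7) = -4788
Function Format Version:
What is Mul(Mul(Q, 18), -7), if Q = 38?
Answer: -4788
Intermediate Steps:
Mul(Mul(Q, 18), -7) = Mul(Mul(38, 18), -7) = Mul(684, -7) = -4788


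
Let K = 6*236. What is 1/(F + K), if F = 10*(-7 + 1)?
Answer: 1/1356 ≈ 0.00073746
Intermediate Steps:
F = -60 (F = 10*(-6) = -60)
K = 1416
1/(F + K) = 1/(-60 + 1416) = 1/1356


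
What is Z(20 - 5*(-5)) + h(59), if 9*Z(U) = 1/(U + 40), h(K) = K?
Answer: 45136/765 ≈ 59.001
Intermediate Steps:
Z(U) = 1/(9*(40 + U)) (Z(U) = 1/(9*(U + 40)) = 1/(9*(40 + U)))
Z(20 - 5*(-5)) + h(59) = 1/(9*(40 + (20 - 5*(-5)))) + 59 = 1/(9*(40 + (20 - 1*(-25)))) + 59 = 1/(9*(40 + (20 + 25))) + 59 = 1/(9*(40 + 45)) + 59 = (⅑)/85 + 59 = (⅑)*(1/85) + 59 = 1/765 + 59 = 45136/765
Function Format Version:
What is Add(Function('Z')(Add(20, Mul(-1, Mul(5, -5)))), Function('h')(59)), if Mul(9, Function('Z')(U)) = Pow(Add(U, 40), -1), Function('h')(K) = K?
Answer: Rational(45136, 765) ≈ 59.001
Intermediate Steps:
Function('Z')(U) = Mul(Rational(1, 9), Pow(Add(40, U), -1)) (Function('Z')(U) = Mul(Rational(1, 9), Pow(Add(U, 40), -1)) = Mul(Rational(1, 9), Pow(Add(40, U), -1)))
Add(Function('Z')(Add(20, Mul(-1, Mul(5, -5)))), Function('h')(59)) = Add(Mul(Rational(1, 9), Pow(Add(40, Add(20, Mul(-1, Mul(5, -5)))), -1)), 59) = Add(Mul(Rational(1, 9), Pow(Add(40, Add(20, Mul(-1, -25))), -1)), 59) = Add(Mul(Rational(1, 9), Pow(Add(40, Add(20, 25)), -1)), 59) = Add(Mul(Rational(1, 9), Pow(Add(40, 45), -1)), 59) = Add(Mul(Rational(1, 9), Pow(85, -1)), 59) = Add(Mul(Rational(1, 9), Rational(1, 85)), 59) = Add(Rational(1, 765), 59) = Rational(45136, 765)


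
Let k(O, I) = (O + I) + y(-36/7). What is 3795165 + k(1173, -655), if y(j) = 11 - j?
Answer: 26569894/7 ≈ 3.7957e+6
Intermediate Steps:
k(O, I) = 113/7 + I + O (k(O, I) = (O + I) + (11 - (-36)/7) = (I + O) + (11 - (-36)/7) = (I + O) + (11 - 1*(-36/7)) = (I + O) + (11 + 36/7) = (I + O) + 113/7 = 113/7 + I + O)
3795165 + k(1173, -655) = 3795165 + (113/7 - 655 + 1173) = 3795165 + 3739/7 = 26569894/7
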